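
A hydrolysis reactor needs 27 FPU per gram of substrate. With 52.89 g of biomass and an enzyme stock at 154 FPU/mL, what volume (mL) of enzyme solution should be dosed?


V = dosage * m_sub / activity
V = 27 * 52.89 / 154
V = 9.2729 mL

9.2729 mL


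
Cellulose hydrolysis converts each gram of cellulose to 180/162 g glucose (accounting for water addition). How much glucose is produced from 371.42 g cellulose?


glucose = cellulose * 180/162
= 371.42 * 180/162
= 412.6889 g

412.6889 g


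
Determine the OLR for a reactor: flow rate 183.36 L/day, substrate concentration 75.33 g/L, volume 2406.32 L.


OLR = Q * S / V
= 183.36 * 75.33 / 2406.32
= 5.7401 g/L/day

5.7401 g/L/day


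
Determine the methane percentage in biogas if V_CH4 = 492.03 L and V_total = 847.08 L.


CH4% = V_CH4 / V_total * 100
= 492.03 / 847.08 * 100
= 58.0854%

58.0854%


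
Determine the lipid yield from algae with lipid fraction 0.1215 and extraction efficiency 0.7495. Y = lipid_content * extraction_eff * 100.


Y = lipid_content * extraction_eff * 100
= 0.1215 * 0.7495 * 100
= 9.1064%

9.1064%


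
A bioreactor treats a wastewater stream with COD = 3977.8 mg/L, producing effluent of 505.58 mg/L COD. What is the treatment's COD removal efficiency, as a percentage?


eta = (COD_in - COD_out) / COD_in * 100
= (3977.8 - 505.58) / 3977.8 * 100
= 87.2900%

87.2900%


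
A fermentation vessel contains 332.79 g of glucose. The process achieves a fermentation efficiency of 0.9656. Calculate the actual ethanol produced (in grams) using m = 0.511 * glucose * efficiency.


Actual ethanol: m = 0.511 * 332.79 * 0.9656
m = 164.2058 g

164.2058 g


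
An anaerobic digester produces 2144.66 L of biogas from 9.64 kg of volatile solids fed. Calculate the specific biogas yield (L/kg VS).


Y = V / VS
= 2144.66 / 9.64
= 222.4751 L/kg VS

222.4751 L/kg VS


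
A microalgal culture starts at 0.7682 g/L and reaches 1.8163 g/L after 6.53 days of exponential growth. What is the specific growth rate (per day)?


mu = ln(X2/X1) / dt
= ln(1.8163/0.7682) / 6.53
= 0.1318 per day

0.1318 per day


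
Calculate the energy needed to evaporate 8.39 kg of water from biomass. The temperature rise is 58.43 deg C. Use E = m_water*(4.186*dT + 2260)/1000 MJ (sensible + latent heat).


E = m_water * (4.186 * dT + 2260) / 1000
= 8.39 * (4.186 * 58.43 + 2260) / 1000
= 21.0135 MJ

21.0135 MJ


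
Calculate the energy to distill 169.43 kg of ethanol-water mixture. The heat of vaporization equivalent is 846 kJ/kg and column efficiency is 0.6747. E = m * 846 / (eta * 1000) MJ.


E = m * 846 / (eta * 1000)
= 169.43 * 846 / (0.6747 * 1000)
= 212.4467 MJ

212.4467 MJ


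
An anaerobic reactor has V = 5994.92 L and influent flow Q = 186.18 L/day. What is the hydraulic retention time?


HRT = V / Q
= 5994.92 / 186.18
= 32.1996 days

32.1996 days


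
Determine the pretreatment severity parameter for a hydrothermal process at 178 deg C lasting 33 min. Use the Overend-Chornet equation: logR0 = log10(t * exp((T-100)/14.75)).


logR0 = log10(t * exp((T - 100) / 14.75))
= log10(33 * exp((178 - 100) / 14.75))
= 3.8151

3.8151


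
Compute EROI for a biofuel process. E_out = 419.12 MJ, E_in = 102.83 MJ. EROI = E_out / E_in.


EROI = E_out / E_in
= 419.12 / 102.83
= 4.0759

4.0759


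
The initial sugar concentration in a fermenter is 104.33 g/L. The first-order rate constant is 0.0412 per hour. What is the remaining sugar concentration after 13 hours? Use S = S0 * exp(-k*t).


S = S0 * exp(-k * t)
S = 104.33 * exp(-0.0412 * 13)
S = 61.0662 g/L

61.0662 g/L


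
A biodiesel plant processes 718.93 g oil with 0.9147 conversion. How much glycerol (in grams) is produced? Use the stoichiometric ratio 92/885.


glycerol = oil * conv * (92/885)
= 718.93 * 0.9147 * 92 / 885
= 68.3612 g

68.3612 g


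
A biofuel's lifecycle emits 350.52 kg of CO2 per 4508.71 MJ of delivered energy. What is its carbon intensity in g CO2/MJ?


CI = CO2 * 1000 / E
= 350.52 * 1000 / 4508.71
= 77.7429 g CO2/MJ

77.7429 g CO2/MJ


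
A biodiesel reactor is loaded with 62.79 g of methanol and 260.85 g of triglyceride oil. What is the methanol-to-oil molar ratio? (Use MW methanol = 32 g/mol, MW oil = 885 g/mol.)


Molar ratio = n_MeOH / n_oil = (MeOH/32) / (oil/885) = (MeOH * 885) / (32 * oil)
= (62.79 * 885) / (32 * 260.85)
= 6.6572

6.6572


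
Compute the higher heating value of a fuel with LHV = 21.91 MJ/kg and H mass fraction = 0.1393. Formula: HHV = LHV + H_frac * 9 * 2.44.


HHV = LHV + H_frac * 9 * 2.44
= 21.91 + 0.1393 * 9 * 2.44
= 24.9690 MJ/kg

24.9690 MJ/kg


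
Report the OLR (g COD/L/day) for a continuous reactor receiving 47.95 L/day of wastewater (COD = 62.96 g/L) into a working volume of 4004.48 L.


OLR = Q * S / V
= 47.95 * 62.96 / 4004.48
= 0.7539 g/L/day

0.7539 g/L/day


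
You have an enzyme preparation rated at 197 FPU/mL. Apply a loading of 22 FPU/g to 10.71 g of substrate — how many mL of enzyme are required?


V = dosage * m_sub / activity
V = 22 * 10.71 / 197
V = 1.1960 mL

1.1960 mL


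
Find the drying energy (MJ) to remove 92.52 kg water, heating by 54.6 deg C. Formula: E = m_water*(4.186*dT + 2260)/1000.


E = m_water * (4.186 * dT + 2260) / 1000
= 92.52 * (4.186 * 54.6 + 2260) / 1000
= 230.2412 MJ

230.2412 MJ


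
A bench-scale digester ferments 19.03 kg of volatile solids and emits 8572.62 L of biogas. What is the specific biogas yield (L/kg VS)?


Y = V / VS
= 8572.62 / 19.03
= 450.4792 L/kg VS

450.4792 L/kg VS


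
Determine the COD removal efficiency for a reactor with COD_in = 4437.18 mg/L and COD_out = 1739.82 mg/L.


eta = (COD_in - COD_out) / COD_in * 100
= (4437.18 - 1739.82) / 4437.18 * 100
= 60.7900%

60.7900%


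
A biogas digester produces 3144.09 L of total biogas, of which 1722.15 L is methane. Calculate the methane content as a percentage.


CH4% = V_CH4 / V_total * 100
= 1722.15 / 3144.09 * 100
= 54.7742%

54.7742%


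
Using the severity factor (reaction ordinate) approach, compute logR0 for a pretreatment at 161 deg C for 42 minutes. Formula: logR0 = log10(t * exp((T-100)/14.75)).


logR0 = log10(t * exp((T - 100) / 14.75))
= log10(42 * exp((161 - 100) / 14.75))
= 3.4193

3.4193


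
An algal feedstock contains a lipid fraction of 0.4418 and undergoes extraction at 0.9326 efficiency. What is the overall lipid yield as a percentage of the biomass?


Y = lipid_content * extraction_eff * 100
= 0.4418 * 0.9326 * 100
= 41.2023%

41.2023%


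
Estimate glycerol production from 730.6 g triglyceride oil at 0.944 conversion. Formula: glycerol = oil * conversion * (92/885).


glycerol = oil * conv * (92/885)
= 730.6 * 0.944 * 92 / 885
= 71.6962 g

71.6962 g


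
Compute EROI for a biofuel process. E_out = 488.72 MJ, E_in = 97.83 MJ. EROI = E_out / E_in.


EROI = E_out / E_in
= 488.72 / 97.83
= 4.9956

4.9956


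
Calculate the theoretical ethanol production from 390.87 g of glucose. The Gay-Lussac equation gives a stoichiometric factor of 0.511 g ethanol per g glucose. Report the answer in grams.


Theoretical ethanol yield: m_EtOH = 0.511 * m_glucose
m_EtOH = 0.511 * 390.87 = 199.7346 g

199.7346 g


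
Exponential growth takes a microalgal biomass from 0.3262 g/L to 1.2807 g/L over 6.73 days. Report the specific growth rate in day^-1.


mu = ln(X2/X1) / dt
= ln(1.2807/0.3262) / 6.73
= 0.2032 per day

0.2032 per day


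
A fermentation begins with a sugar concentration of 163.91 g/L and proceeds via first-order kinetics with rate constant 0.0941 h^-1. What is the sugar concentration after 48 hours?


S = S0 * exp(-k * t)
S = 163.91 * exp(-0.0941 * 48)
S = 1.7905 g/L

1.7905 g/L


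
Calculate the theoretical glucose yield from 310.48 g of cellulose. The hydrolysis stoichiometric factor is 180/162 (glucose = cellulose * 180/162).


glucose = cellulose * 180/162
= 310.48 * 180/162
= 344.9778 g

344.9778 g


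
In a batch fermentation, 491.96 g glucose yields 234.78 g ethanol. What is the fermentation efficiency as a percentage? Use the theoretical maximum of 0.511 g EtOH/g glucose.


Fermentation efficiency = (actual / (0.511 * glucose)) * 100
= (234.78 / (0.511 * 491.96)) * 100
= 93.3922%

93.3922%


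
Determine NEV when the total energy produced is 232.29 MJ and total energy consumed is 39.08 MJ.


NEV = E_out - E_in
= 232.29 - 39.08
= 193.2100 MJ

193.2100 MJ


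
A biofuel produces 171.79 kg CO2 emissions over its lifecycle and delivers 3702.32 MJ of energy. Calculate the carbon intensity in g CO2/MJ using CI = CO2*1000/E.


CI = CO2 * 1000 / E
= 171.79 * 1000 / 3702.32
= 46.4006 g CO2/MJ

46.4006 g CO2/MJ


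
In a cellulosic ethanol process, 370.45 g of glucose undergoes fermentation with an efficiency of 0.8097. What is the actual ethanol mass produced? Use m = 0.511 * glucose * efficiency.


Actual ethanol: m = 0.511 * 370.45 * 0.8097
m = 153.2762 g

153.2762 g


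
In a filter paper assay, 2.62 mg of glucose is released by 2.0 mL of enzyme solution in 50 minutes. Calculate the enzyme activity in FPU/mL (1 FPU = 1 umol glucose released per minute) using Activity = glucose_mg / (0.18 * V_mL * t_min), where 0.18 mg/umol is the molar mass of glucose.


Activity = glucose_mg / (0.18 mg/umol * V_mL * t_min)
= 2.62 / (0.18 * 2.0 * 50)
= 0.1456 FPU/mL

0.1456 FPU/mL


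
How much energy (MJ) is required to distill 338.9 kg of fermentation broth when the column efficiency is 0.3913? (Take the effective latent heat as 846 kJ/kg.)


E = m * 846 / (eta * 1000)
= 338.9 * 846 / (0.3913 * 1000)
= 732.7099 MJ

732.7099 MJ


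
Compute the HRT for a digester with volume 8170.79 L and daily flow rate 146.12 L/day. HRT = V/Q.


HRT = V / Q
= 8170.79 / 146.12
= 55.9184 days

55.9184 days


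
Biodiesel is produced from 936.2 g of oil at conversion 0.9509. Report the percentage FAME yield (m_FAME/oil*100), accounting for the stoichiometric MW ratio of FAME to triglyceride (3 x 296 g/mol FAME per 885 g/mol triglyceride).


m_FAME = oil * conv * (3 * 296 / 885) = oil * conv * (888/885)
= 936.2 * 0.9509 * 888 / 885
= 893.2503 g
Y = m_FAME / oil * 100 = conv * (888/885) * 100
= 0.9509 * 888 / 885 * 100
= 95.41%

95.41%


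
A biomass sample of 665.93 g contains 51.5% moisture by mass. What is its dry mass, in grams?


Wd = Ww * (1 - MC/100)
= 665.93 * (1 - 51.5/100)
= 322.9760 g

322.9760 g


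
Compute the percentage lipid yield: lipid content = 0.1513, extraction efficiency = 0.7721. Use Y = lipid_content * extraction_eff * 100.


Y = lipid_content * extraction_eff * 100
= 0.1513 * 0.7721 * 100
= 11.6819%

11.6819%


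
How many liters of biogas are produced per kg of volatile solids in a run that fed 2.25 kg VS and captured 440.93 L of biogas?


Y = V / VS
= 440.93 / 2.25
= 195.9689 L/kg VS

195.9689 L/kg VS


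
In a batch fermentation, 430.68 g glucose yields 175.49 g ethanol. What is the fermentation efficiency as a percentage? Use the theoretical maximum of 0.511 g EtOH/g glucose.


Fermentation efficiency = (actual / (0.511 * glucose)) * 100
= (175.49 / (0.511 * 430.68)) * 100
= 79.7401%

79.7401%


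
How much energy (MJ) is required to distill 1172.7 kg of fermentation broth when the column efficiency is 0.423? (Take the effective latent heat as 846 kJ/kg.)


E = m * 846 / (eta * 1000)
= 1172.7 * 846 / (0.423 * 1000)
= 2345.4000 MJ

2345.4000 MJ


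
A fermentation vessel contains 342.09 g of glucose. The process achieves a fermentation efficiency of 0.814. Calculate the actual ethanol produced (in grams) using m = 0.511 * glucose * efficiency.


Actual ethanol: m = 0.511 * 342.09 * 0.814
m = 142.2937 g

142.2937 g


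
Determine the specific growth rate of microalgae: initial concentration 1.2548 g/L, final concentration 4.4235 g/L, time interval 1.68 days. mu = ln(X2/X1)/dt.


mu = ln(X2/X1) / dt
= ln(4.4235/1.2548) / 1.68
= 0.7500 per day

0.7500 per day


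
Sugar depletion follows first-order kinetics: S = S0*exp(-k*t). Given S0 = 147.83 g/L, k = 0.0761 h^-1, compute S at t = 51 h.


S = S0 * exp(-k * t)
S = 147.83 * exp(-0.0761 * 51)
S = 3.0495 g/L

3.0495 g/L


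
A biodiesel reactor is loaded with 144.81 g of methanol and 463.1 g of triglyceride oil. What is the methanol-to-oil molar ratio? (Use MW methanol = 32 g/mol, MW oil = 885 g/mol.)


Molar ratio = n_MeOH / n_oil = (MeOH/32) / (oil/885) = (MeOH * 885) / (32 * oil)
= (144.81 * 885) / (32 * 463.1)
= 8.6480

8.6480


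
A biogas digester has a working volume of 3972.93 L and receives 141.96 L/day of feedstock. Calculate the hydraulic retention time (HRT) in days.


HRT = V / Q
= 3972.93 / 141.96
= 27.9863 days

27.9863 days


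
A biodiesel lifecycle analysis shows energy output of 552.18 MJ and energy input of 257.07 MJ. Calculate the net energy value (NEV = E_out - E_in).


NEV = E_out - E_in
= 552.18 - 257.07
= 295.1100 MJ

295.1100 MJ


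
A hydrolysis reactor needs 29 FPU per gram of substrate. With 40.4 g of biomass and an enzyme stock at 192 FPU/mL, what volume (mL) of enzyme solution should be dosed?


V = dosage * m_sub / activity
V = 29 * 40.4 / 192
V = 6.1021 mL

6.1021 mL


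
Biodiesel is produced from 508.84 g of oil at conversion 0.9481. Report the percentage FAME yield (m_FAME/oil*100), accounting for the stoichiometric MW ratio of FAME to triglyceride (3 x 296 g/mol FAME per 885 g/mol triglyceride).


m_FAME = oil * conv * (3 * 296 / 885) = oil * conv * (888/885)
= 508.84 * 0.9481 * 888 / 885
= 484.0666 g
Y = m_FAME / oil * 100 = conv * (888/885) * 100
= 0.9481 * 888 / 885 * 100
= 95.13%

95.13%


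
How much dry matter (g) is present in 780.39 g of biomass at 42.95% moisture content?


Wd = Ww * (1 - MC/100)
= 780.39 * (1 - 42.95/100)
= 445.2125 g

445.2125 g


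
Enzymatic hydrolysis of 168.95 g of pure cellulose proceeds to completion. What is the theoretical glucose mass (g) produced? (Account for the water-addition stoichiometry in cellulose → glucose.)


glucose = cellulose * 180/162
= 168.95 * 180/162
= 187.7222 g

187.7222 g


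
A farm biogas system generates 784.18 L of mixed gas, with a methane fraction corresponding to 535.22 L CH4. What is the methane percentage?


CH4% = V_CH4 / V_total * 100
= 535.22 / 784.18 * 100
= 68.2522%

68.2522%


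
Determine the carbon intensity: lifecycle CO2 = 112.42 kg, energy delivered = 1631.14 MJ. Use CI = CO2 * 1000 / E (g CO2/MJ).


CI = CO2 * 1000 / E
= 112.42 * 1000 / 1631.14
= 68.9211 g CO2/MJ

68.9211 g CO2/MJ


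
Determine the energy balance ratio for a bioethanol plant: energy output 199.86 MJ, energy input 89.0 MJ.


EROI = E_out / E_in
= 199.86 / 89.0
= 2.2456

2.2456


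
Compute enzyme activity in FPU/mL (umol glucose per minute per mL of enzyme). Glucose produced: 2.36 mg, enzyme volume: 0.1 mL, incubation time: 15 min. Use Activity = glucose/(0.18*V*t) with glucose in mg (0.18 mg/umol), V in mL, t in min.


Activity = glucose_mg / (0.18 mg/umol * V_mL * t_min)
= 2.36 / (0.18 * 0.1 * 15)
= 8.7407 FPU/mL

8.7407 FPU/mL


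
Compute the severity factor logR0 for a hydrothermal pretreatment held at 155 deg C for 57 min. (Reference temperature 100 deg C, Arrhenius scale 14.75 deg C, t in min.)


logR0 = log10(t * exp((T - 100) / 14.75))
= log10(57 * exp((155 - 100) / 14.75))
= 3.3753

3.3753


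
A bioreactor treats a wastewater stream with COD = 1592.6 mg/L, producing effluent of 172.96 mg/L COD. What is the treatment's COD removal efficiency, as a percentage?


eta = (COD_in - COD_out) / COD_in * 100
= (1592.6 - 172.96) / 1592.6 * 100
= 89.1398%

89.1398%


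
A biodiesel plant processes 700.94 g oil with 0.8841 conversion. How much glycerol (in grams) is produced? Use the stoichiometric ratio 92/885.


glycerol = oil * conv * (92/885)
= 700.94 * 0.8841 * 92 / 885
= 64.4209 g

64.4209 g


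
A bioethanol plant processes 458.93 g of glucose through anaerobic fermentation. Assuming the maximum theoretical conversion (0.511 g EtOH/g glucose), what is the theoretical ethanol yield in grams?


Theoretical ethanol yield: m_EtOH = 0.511 * m_glucose
m_EtOH = 0.511 * 458.93 = 234.5132 g

234.5132 g


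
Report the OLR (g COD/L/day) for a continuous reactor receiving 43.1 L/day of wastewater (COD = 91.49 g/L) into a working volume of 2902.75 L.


OLR = Q * S / V
= 43.1 * 91.49 / 2902.75
= 1.3584 g/L/day

1.3584 g/L/day


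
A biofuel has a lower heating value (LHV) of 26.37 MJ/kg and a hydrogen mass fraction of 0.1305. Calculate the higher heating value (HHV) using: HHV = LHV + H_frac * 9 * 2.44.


HHV = LHV + H_frac * 9 * 2.44
= 26.37 + 0.1305 * 9 * 2.44
= 29.2358 MJ/kg

29.2358 MJ/kg


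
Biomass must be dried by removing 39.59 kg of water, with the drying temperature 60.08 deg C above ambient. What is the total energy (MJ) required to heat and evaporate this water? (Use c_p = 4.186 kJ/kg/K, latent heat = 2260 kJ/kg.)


E = m_water * (4.186 * dT + 2260) / 1000
= 39.59 * (4.186 * 60.08 + 2260) / 1000
= 99.4301 MJ

99.4301 MJ


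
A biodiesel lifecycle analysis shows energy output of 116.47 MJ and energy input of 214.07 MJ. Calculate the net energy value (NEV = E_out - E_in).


NEV = E_out - E_in
= 116.47 - 214.07
= -97.6000 MJ

-97.6000 MJ


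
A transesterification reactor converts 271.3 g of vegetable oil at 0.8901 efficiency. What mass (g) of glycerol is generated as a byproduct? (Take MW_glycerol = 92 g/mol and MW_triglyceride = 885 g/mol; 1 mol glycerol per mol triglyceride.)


glycerol = oil * conv * (92/885)
= 271.3 * 0.8901 * 92 / 885
= 25.1034 g

25.1034 g


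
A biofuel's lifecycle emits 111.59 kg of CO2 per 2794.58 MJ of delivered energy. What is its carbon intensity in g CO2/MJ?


CI = CO2 * 1000 / E
= 111.59 * 1000 / 2794.58
= 39.9309 g CO2/MJ

39.9309 g CO2/MJ


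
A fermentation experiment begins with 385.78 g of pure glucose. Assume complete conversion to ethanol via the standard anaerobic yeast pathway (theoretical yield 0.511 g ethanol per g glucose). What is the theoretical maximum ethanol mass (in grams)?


Theoretical ethanol yield: m_EtOH = 0.511 * m_glucose
m_EtOH = 0.511 * 385.78 = 197.1336 g

197.1336 g


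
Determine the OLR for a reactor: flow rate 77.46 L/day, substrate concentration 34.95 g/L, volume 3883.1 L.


OLR = Q * S / V
= 77.46 * 34.95 / 3883.1
= 0.6972 g/L/day

0.6972 g/L/day


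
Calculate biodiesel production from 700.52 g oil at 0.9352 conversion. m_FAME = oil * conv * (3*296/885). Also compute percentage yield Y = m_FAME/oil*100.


m_FAME = oil * conv * (3 * 296 / 885) = oil * conv * (888/885)
= 700.52 * 0.9352 * 888 / 885
= 657.3471 g
Y = m_FAME / oil * 100 = conv * (888/885) * 100
= 0.9352 * 888 / 885 * 100
= 93.84%

657.3471 g FAME; Y = 93.84%


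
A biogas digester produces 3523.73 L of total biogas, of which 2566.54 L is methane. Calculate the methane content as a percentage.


CH4% = V_CH4 / V_total * 100
= 2566.54 / 3523.73 * 100
= 72.8359%

72.8359%


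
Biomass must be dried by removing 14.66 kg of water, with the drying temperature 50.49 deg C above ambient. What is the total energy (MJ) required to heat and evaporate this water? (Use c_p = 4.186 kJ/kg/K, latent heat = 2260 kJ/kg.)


E = m_water * (4.186 * dT + 2260) / 1000
= 14.66 * (4.186 * 50.49 + 2260) / 1000
= 36.2300 MJ

36.2300 MJ


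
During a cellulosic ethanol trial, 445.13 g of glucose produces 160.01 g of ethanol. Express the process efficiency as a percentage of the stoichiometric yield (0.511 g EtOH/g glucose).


Fermentation efficiency = (actual / (0.511 * glucose)) * 100
= (160.01 / (0.511 * 445.13)) * 100
= 70.3460%

70.3460%


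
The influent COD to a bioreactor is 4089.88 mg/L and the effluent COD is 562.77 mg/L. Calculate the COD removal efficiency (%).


eta = (COD_in - COD_out) / COD_in * 100
= (4089.88 - 562.77) / 4089.88 * 100
= 86.2399%

86.2399%


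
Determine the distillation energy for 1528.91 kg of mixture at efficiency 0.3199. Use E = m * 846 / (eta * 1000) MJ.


E = m * 846 / (eta * 1000)
= 1528.91 * 846 / (0.3199 * 1000)
= 4043.3193 MJ

4043.3193 MJ


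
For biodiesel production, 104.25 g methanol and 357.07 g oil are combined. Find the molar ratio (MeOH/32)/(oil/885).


Molar ratio = n_MeOH / n_oil = (MeOH/32) / (oil/885) = (MeOH * 885) / (32 * oil)
= (104.25 * 885) / (32 * 357.07)
= 8.0745

8.0745


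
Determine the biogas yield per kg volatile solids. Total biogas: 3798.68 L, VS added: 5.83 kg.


Y = V / VS
= 3798.68 / 5.83
= 651.5746 L/kg VS

651.5746 L/kg VS


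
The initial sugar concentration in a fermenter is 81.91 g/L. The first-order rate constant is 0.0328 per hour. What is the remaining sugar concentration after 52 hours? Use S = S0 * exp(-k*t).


S = S0 * exp(-k * t)
S = 81.91 * exp(-0.0328 * 52)
S = 14.8800 g/L

14.8800 g/L


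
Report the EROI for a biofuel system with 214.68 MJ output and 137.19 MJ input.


EROI = E_out / E_in
= 214.68 / 137.19
= 1.5648

1.5648


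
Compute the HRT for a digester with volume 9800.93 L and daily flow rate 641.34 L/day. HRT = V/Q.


HRT = V / Q
= 9800.93 / 641.34
= 15.2820 days

15.2820 days


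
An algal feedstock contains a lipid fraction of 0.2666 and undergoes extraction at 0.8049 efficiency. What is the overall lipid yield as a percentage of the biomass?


Y = lipid_content * extraction_eff * 100
= 0.2666 * 0.8049 * 100
= 21.4586%

21.4586%


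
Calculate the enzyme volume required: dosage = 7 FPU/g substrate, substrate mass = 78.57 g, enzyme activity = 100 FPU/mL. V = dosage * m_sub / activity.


V = dosage * m_sub / activity
V = 7 * 78.57 / 100
V = 5.4999 mL

5.4999 mL


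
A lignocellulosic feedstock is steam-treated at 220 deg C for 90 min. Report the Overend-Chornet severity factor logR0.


logR0 = log10(t * exp((T - 100) / 14.75))
= log10(90 * exp((220 - 100) / 14.75))
= 5.4875

5.4875


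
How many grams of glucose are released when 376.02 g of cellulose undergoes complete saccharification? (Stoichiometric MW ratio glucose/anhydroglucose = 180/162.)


glucose = cellulose * 180/162
= 376.02 * 180/162
= 417.8000 g

417.8000 g


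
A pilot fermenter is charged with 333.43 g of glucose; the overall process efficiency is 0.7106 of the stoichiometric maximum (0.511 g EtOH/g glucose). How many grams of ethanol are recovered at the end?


Actual ethanol: m = 0.511 * 333.43 * 0.7106
m = 121.0740 g

121.0740 g


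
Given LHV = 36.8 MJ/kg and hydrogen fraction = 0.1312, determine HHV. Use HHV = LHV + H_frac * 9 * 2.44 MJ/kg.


HHV = LHV + H_frac * 9 * 2.44
= 36.8 + 0.1312 * 9 * 2.44
= 39.6812 MJ/kg

39.6812 MJ/kg


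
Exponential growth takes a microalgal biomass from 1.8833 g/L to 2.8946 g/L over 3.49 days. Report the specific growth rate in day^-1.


mu = ln(X2/X1) / dt
= ln(2.8946/1.8833) / 3.49
= 0.1232 per day

0.1232 per day


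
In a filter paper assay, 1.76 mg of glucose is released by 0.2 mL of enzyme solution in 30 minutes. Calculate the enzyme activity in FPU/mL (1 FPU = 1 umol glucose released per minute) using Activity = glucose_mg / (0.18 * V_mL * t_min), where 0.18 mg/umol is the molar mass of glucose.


Activity = glucose_mg / (0.18 mg/umol * V_mL * t_min)
= 1.76 / (0.18 * 0.2 * 30)
= 1.6296 FPU/mL

1.6296 FPU/mL


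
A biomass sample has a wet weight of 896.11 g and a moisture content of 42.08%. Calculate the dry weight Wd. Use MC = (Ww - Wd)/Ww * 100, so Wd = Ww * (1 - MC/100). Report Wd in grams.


Wd = Ww * (1 - MC/100)
= 896.11 * (1 - 42.08/100)
= 519.0269 g

519.0269 g


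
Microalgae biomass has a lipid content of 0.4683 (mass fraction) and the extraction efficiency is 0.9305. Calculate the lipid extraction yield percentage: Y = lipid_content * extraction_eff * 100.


Y = lipid_content * extraction_eff * 100
= 0.4683 * 0.9305 * 100
= 43.5753%

43.5753%


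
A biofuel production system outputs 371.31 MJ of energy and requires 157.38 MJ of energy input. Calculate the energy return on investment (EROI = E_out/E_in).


EROI = E_out / E_in
= 371.31 / 157.38
= 2.3593

2.3593


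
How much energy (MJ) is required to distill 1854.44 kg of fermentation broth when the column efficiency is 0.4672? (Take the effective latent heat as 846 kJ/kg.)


E = m * 846 / (eta * 1000)
= 1854.44 * 846 / (0.4672 * 1000)
= 3357.9971 MJ

3357.9971 MJ


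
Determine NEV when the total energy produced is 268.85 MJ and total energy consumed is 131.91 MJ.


NEV = E_out - E_in
= 268.85 - 131.91
= 136.9400 MJ

136.9400 MJ


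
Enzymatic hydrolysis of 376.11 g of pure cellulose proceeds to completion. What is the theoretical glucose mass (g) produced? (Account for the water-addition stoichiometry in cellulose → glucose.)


glucose = cellulose * 180/162
= 376.11 * 180/162
= 417.9000 g

417.9000 g


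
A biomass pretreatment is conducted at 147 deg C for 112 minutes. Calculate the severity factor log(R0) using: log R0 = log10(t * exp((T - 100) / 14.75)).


logR0 = log10(t * exp((T - 100) / 14.75))
= log10(112 * exp((147 - 100) / 14.75))
= 3.4331

3.4331


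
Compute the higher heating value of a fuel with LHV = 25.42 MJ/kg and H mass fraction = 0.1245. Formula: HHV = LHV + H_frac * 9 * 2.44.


HHV = LHV + H_frac * 9 * 2.44
= 25.42 + 0.1245 * 9 * 2.44
= 28.1540 MJ/kg

28.1540 MJ/kg


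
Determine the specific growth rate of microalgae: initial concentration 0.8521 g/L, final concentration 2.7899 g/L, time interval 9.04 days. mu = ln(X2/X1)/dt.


mu = ln(X2/X1) / dt
= ln(2.7899/0.8521) / 9.04
= 0.1312 per day

0.1312 per day


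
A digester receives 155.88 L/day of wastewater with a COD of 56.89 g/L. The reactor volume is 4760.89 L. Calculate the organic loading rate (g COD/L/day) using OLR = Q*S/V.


OLR = Q * S / V
= 155.88 * 56.89 / 4760.89
= 1.8627 g/L/day

1.8627 g/L/day


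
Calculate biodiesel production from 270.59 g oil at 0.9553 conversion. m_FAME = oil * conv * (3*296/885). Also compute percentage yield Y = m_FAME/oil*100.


m_FAME = oil * conv * (3 * 296 / 885) = oil * conv * (888/885)
= 270.59 * 0.9553 * 888 / 885
= 259.3709 g
Y = m_FAME / oil * 100 = conv * (888/885) * 100
= 0.9553 * 888 / 885 * 100
= 95.85%

259.3709 g FAME; Y = 95.85%


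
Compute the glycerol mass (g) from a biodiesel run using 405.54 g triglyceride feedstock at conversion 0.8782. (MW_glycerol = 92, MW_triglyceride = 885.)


glycerol = oil * conv * (92/885)
= 405.54 * 0.8782 * 92 / 885
= 37.0230 g

37.0230 g


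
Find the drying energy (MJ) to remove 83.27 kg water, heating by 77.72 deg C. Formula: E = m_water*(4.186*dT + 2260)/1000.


E = m_water * (4.186 * dT + 2260) / 1000
= 83.27 * (4.186 * 77.72 + 2260) / 1000
= 215.2809 MJ

215.2809 MJ


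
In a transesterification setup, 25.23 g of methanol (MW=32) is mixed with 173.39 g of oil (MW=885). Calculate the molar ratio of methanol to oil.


Molar ratio = n_MeOH / n_oil = (MeOH/32) / (oil/885) = (MeOH * 885) / (32 * oil)
= (25.23 * 885) / (32 * 173.39)
= 4.0243

4.0243


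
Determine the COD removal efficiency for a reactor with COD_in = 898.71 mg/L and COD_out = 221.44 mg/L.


eta = (COD_in - COD_out) / COD_in * 100
= (898.71 - 221.44) / 898.71 * 100
= 75.3602%

75.3602%


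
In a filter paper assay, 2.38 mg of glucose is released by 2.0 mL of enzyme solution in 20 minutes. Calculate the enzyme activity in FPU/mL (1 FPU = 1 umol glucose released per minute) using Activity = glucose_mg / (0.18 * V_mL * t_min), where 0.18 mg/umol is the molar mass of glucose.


Activity = glucose_mg / (0.18 mg/umol * V_mL * t_min)
= 2.38 / (0.18 * 2.0 * 20)
= 0.3306 FPU/mL

0.3306 FPU/mL


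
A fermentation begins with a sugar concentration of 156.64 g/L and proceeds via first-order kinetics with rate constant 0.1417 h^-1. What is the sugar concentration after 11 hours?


S = S0 * exp(-k * t)
S = 156.64 * exp(-0.1417 * 11)
S = 32.9585 g/L

32.9585 g/L


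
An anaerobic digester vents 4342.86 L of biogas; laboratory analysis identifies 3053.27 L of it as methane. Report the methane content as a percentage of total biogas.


CH4% = V_CH4 / V_total * 100
= 3053.27 / 4342.86 * 100
= 70.3055%

70.3055%


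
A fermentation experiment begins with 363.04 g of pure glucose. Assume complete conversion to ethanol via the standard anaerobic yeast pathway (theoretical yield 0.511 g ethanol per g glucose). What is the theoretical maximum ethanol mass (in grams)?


Theoretical ethanol yield: m_EtOH = 0.511 * m_glucose
m_EtOH = 0.511 * 363.04 = 185.5134 g

185.5134 g


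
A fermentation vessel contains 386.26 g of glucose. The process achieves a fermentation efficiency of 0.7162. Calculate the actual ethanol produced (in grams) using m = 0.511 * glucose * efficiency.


Actual ethanol: m = 0.511 * 386.26 * 0.7162
m = 141.3627 g

141.3627 g


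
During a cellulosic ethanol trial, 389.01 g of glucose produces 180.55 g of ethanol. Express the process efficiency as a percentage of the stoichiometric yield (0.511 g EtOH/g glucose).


Fermentation efficiency = (actual / (0.511 * glucose)) * 100
= (180.55 / (0.511 * 389.01)) * 100
= 90.8272%

90.8272%


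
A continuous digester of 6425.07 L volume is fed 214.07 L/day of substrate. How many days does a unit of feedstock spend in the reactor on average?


HRT = V / Q
= 6425.07 / 214.07
= 30.0139 days

30.0139 days


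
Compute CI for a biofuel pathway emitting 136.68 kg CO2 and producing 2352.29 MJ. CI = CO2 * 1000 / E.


CI = CO2 * 1000 / E
= 136.68 * 1000 / 2352.29
= 58.1051 g CO2/MJ

58.1051 g CO2/MJ


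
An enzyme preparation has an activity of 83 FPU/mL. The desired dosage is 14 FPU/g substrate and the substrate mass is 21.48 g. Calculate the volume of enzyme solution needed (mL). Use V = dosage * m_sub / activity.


V = dosage * m_sub / activity
V = 14 * 21.48 / 83
V = 3.6231 mL

3.6231 mL


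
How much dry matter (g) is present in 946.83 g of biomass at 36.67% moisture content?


Wd = Ww * (1 - MC/100)
= 946.83 * (1 - 36.67/100)
= 599.6274 g

599.6274 g


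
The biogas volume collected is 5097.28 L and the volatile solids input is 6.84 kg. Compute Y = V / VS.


Y = V / VS
= 5097.28 / 6.84
= 745.2164 L/kg VS

745.2164 L/kg VS


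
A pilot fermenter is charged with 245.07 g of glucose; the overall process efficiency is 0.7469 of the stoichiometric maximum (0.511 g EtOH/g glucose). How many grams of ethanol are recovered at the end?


Actual ethanol: m = 0.511 * 245.07 * 0.7469
m = 93.5349 g

93.5349 g


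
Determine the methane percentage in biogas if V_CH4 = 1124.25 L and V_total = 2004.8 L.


CH4% = V_CH4 / V_total * 100
= 1124.25 / 2004.8 * 100
= 56.0779%

56.0779%


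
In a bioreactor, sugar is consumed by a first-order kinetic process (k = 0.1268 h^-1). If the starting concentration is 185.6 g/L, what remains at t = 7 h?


S = S0 * exp(-k * t)
S = 185.6 * exp(-0.1268 * 7)
S = 76.4008 g/L

76.4008 g/L


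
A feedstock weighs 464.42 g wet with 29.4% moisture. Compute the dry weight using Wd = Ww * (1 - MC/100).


Wd = Ww * (1 - MC/100)
= 464.42 * (1 - 29.4/100)
= 327.8805 g

327.8805 g


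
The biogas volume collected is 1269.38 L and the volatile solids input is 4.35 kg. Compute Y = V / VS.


Y = V / VS
= 1269.38 / 4.35
= 291.8115 L/kg VS

291.8115 L/kg VS


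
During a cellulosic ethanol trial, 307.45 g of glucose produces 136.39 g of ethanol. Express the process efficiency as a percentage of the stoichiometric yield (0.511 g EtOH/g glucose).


Fermentation efficiency = (actual / (0.511 * glucose)) * 100
= (136.39 / (0.511 * 307.45)) * 100
= 86.8135%

86.8135%


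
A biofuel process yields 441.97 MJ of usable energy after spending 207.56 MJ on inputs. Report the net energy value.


NEV = E_out - E_in
= 441.97 - 207.56
= 234.4100 MJ

234.4100 MJ


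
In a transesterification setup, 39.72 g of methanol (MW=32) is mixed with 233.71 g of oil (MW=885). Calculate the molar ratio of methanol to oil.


Molar ratio = n_MeOH / n_oil = (MeOH/32) / (oil/885) = (MeOH * 885) / (32 * oil)
= (39.72 * 885) / (32 * 233.71)
= 4.7003

4.7003


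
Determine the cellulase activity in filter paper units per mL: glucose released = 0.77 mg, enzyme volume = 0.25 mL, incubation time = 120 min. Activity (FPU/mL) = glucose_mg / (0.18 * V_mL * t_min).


Activity = glucose_mg / (0.18 mg/umol * V_mL * t_min)
= 0.77 / (0.18 * 0.25 * 120)
= 0.1426 FPU/mL

0.1426 FPU/mL


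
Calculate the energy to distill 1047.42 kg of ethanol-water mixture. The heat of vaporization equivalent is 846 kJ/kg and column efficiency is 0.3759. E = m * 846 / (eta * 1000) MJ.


E = m * 846 / (eta * 1000)
= 1047.42 * 846 / (0.3759 * 1000)
= 2357.3219 MJ

2357.3219 MJ


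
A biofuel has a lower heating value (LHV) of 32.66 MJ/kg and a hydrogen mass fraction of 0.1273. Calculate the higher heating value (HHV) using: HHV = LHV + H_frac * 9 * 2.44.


HHV = LHV + H_frac * 9 * 2.44
= 32.66 + 0.1273 * 9 * 2.44
= 35.4555 MJ/kg

35.4555 MJ/kg


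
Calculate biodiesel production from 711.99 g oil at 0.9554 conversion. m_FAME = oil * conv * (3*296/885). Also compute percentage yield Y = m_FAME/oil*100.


m_FAME = oil * conv * (3 * 296 / 885) = oil * conv * (888/885)
= 711.99 * 0.9554 * 888 / 885
= 682.5411 g
Y = m_FAME / oil * 100 = conv * (888/885) * 100
= 0.9554 * 888 / 885 * 100
= 95.86%

682.5411 g FAME; Y = 95.86%


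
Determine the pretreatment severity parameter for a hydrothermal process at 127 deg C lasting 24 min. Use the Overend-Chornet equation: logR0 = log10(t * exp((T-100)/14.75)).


logR0 = log10(t * exp((T - 100) / 14.75))
= log10(24 * exp((127 - 100) / 14.75))
= 2.1752

2.1752


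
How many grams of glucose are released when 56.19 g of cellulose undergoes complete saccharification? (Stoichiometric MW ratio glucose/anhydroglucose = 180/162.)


glucose = cellulose * 180/162
= 56.19 * 180/162
= 62.4333 g

62.4333 g


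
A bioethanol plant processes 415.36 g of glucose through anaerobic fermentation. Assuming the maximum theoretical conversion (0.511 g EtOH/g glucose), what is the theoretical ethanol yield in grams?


Theoretical ethanol yield: m_EtOH = 0.511 * m_glucose
m_EtOH = 0.511 * 415.36 = 212.2490 g

212.2490 g


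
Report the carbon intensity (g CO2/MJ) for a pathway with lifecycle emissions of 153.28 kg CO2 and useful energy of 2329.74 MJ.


CI = CO2 * 1000 / E
= 153.28 * 1000 / 2329.74
= 65.7927 g CO2/MJ

65.7927 g CO2/MJ


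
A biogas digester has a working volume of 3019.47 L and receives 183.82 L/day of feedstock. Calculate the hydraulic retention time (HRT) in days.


HRT = V / Q
= 3019.47 / 183.82
= 16.4262 days

16.4262 days


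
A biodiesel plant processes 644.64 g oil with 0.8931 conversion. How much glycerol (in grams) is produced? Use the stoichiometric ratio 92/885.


glycerol = oil * conv * (92/885)
= 644.64 * 0.8931 * 92 / 885
= 59.8497 g

59.8497 g


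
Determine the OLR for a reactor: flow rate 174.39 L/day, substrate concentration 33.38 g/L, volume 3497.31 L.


OLR = Q * S / V
= 174.39 * 33.38 / 3497.31
= 1.6645 g/L/day

1.6645 g/L/day


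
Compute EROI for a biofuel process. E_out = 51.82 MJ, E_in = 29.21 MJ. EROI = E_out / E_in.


EROI = E_out / E_in
= 51.82 / 29.21
= 1.7740

1.7740


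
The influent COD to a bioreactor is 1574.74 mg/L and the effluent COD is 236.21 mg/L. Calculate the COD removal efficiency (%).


eta = (COD_in - COD_out) / COD_in * 100
= (1574.74 - 236.21) / 1574.74 * 100
= 85.0001%

85.0001%


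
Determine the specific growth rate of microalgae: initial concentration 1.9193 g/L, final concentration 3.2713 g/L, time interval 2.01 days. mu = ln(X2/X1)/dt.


mu = ln(X2/X1) / dt
= ln(3.2713/1.9193) / 2.01
= 0.2653 per day

0.2653 per day


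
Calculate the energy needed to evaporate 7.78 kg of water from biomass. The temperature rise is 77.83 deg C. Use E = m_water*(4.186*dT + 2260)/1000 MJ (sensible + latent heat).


E = m_water * (4.186 * dT + 2260) / 1000
= 7.78 * (4.186 * 77.83 + 2260) / 1000
= 20.1175 MJ

20.1175 MJ


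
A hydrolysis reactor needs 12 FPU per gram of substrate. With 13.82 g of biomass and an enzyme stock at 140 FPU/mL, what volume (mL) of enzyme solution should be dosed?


V = dosage * m_sub / activity
V = 12 * 13.82 / 140
V = 1.1846 mL

1.1846 mL


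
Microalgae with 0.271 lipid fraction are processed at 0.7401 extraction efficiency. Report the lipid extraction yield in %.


Y = lipid_content * extraction_eff * 100
= 0.271 * 0.7401 * 100
= 20.0567%

20.0567%


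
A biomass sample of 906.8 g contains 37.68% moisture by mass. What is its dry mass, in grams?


Wd = Ww * (1 - MC/100)
= 906.8 * (1 - 37.68/100)
= 565.1178 g

565.1178 g


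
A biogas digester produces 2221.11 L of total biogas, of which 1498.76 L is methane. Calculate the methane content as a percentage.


CH4% = V_CH4 / V_total * 100
= 1498.76 / 2221.11 * 100
= 67.4780%

67.4780%


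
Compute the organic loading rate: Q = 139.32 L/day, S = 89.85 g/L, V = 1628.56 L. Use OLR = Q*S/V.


OLR = Q * S / V
= 139.32 * 89.85 / 1628.56
= 7.6865 g/L/day

7.6865 g/L/day


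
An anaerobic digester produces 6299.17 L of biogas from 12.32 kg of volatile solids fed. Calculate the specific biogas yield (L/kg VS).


Y = V / VS
= 6299.17 / 12.32
= 511.2963 L/kg VS

511.2963 L/kg VS


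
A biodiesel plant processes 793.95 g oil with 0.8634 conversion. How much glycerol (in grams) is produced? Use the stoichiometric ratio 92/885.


glycerol = oil * conv * (92/885)
= 793.95 * 0.8634 * 92 / 885
= 71.2606 g

71.2606 g


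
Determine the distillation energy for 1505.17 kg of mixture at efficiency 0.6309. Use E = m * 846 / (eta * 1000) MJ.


E = m * 846 / (eta * 1000)
= 1505.17 * 846 / (0.6309 * 1000)
= 2018.3449 MJ

2018.3449 MJ


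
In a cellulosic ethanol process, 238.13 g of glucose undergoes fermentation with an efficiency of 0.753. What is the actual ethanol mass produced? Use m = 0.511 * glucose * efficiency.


Actual ethanol: m = 0.511 * 238.13 * 0.753
m = 91.6284 g

91.6284 g


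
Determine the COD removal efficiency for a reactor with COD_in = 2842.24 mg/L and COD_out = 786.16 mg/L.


eta = (COD_in - COD_out) / COD_in * 100
= (2842.24 - 786.16) / 2842.24 * 100
= 72.3401%

72.3401%


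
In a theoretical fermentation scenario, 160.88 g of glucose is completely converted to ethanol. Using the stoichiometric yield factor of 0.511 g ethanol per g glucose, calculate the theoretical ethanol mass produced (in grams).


Theoretical ethanol yield: m_EtOH = 0.511 * m_glucose
m_EtOH = 0.511 * 160.88 = 82.2097 g

82.2097 g


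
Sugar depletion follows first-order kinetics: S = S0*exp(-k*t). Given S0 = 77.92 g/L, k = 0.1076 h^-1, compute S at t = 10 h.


S = S0 * exp(-k * t)
S = 77.92 * exp(-0.1076 * 10)
S = 26.5673 g/L

26.5673 g/L


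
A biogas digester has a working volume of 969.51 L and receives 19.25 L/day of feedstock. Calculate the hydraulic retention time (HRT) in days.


HRT = V / Q
= 969.51 / 19.25
= 50.3642 days

50.3642 days


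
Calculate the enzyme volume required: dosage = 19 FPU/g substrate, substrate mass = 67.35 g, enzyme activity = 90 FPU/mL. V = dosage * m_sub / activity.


V = dosage * m_sub / activity
V = 19 * 67.35 / 90
V = 14.2183 mL

14.2183 mL


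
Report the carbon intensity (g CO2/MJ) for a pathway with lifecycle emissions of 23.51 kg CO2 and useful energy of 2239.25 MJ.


CI = CO2 * 1000 / E
= 23.51 * 1000 / 2239.25
= 10.4991 g CO2/MJ

10.4991 g CO2/MJ


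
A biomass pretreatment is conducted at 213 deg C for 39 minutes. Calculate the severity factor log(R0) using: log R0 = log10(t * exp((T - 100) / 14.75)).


logR0 = log10(t * exp((T - 100) / 14.75))
= log10(39 * exp((213 - 100) / 14.75))
= 4.9182

4.9182


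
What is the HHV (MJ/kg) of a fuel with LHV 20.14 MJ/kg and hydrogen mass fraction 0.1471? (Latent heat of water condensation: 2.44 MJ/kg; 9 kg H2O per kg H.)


HHV = LHV + H_frac * 9 * 2.44
= 20.14 + 0.1471 * 9 * 2.44
= 23.3703 MJ/kg

23.3703 MJ/kg
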